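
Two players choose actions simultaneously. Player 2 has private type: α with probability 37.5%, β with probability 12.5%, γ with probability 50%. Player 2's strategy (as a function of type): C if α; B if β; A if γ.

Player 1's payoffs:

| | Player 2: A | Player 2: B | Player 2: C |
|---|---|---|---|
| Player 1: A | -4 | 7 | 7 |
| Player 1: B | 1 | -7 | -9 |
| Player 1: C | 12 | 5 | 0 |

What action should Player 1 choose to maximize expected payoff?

E[A] = 0.375·(7) + 0.125·(7) + 0.5·(-4) = 1.5
E[B] = 0.375·(-9) + 0.125·(-7) + 0.5·(1) = -3.75
E[C] = 0.375·(0) + 0.125·(5) + 0.5·(12) = 6.625
Best response: C (6.625 is the largest).

C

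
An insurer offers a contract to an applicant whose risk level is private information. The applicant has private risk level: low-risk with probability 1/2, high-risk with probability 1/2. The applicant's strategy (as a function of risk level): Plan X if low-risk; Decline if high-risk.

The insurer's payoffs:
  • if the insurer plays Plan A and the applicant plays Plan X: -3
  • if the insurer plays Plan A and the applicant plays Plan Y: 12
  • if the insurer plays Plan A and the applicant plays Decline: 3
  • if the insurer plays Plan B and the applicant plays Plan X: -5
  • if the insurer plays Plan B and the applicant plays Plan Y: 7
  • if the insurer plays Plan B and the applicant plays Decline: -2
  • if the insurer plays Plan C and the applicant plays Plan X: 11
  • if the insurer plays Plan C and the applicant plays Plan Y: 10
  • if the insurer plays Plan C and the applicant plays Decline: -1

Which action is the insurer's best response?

Plan C

Compute the insurer's expected payoff for each action, taking the expectation over the applicant's type.
E[Plan A] = 1/2·(-3) + 1/2·(3) = 0
E[Plan B] = 1/2·(-5) + 1/2·(-2) = -7/2
E[Plan C] = 1/2·(11) + 1/2·(-1) = 5
Best response: Plan C (5 is the largest).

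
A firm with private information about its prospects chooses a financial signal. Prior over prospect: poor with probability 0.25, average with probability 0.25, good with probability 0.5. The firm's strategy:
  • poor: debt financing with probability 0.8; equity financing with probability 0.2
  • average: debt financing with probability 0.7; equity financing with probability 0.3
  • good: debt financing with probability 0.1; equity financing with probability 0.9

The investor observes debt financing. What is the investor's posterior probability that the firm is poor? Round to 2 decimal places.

0.47

P(debt financing) = 0.25·0.8 + 0.25·0.7 + 0.5·0.1 = 0.425
P(poor | debt financing) = (0.25·0.8) / 0.425 = 0.2 / 0.425 = 0.470588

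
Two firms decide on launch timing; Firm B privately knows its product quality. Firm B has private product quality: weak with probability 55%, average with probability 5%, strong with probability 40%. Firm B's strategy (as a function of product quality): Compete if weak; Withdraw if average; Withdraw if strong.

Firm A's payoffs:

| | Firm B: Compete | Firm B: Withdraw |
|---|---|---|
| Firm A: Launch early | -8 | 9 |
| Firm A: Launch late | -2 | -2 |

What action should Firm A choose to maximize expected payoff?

E[Launch early] = 0.55·(-8) + 0.05·(9) + 0.4·(9) = -0.35
E[Launch late] = 0.55·(-2) + 0.05·(-2) + 0.4·(-2) = -2
Best response: Launch early (-0.35 is the largest).

Launch early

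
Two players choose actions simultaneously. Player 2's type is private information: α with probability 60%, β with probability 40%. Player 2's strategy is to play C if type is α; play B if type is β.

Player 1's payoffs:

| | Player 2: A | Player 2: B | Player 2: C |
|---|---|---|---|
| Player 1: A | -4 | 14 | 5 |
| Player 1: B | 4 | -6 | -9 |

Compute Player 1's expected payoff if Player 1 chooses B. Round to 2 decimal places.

-7.80

E[B] = 0.6·(-9) + 0.4·(-6) = (-5.4) + (-2.4) = -7.8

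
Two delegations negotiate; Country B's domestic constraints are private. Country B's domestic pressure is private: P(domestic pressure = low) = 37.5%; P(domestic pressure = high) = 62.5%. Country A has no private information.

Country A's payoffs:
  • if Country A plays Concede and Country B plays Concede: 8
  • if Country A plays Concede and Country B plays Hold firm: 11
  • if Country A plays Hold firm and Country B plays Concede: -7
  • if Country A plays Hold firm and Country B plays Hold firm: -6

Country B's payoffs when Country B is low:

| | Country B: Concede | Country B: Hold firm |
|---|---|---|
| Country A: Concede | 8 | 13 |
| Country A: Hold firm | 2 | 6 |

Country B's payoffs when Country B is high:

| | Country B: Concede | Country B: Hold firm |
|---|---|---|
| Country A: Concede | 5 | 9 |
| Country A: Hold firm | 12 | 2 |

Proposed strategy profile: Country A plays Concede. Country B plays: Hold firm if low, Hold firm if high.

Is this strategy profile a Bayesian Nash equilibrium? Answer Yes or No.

Yes

Country A plays Concede: E[Concede] = 0.375·(11) + 0.625·(11) = 11; E[Hold firm] = -6. Best-responding. ✓
Country B (domestic pressure low), facing Concede: Concede gives 8, Hold firm gives 13. Proposed Hold firm is best. ✓
Country B (domestic pressure high), facing Concede: Concede gives 5, Hold firm gives 9. Proposed Hold firm is best. ✓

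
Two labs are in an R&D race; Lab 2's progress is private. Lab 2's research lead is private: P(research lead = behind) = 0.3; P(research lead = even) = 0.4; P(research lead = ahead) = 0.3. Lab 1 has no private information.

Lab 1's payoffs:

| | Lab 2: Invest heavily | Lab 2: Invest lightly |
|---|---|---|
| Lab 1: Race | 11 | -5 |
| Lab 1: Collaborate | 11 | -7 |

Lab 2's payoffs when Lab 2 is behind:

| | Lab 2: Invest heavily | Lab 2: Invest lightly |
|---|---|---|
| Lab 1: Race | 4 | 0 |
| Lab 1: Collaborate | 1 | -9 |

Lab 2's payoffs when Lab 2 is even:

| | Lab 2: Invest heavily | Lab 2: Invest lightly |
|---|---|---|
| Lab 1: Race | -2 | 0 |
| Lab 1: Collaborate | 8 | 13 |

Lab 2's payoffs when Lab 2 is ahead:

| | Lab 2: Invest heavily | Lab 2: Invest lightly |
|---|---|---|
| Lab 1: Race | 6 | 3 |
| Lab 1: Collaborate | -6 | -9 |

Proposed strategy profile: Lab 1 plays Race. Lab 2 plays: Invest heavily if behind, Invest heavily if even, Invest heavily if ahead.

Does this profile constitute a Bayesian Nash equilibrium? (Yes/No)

Lab 1 plays Race: E[Race] = 0.3·(11) + 0.4·(11) + 0.3·(11) = 11; E[Collaborate] = 11. Best-responding. ✓
Lab 2 (research lead behind), facing Race: Invest heavily gives 4, Invest lightly gives 0. Proposed Invest heavily is best. ✓
Lab 2 (research lead even), facing Race: Invest heavily gives -2, Invest lightly gives 0. Proposed Invest heavily is not best — profitable deviation exists. ✗
Lab 2 (research lead ahead), facing Race: Invest heavily gives 6, Invest lightly gives 3. Proposed Invest heavily is best. ✓

No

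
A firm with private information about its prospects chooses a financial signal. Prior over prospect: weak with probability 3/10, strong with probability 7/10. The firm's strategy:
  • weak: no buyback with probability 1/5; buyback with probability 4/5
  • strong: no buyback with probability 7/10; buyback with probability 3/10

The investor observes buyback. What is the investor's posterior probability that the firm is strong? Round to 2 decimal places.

P(buyback) = (3/10)·(4/5) + (7/10)·(3/10) = 9/20
P(strong | buyback) = ((7/10)·(3/10)) / (9/20) = (21/100) / (9/20) = 7/15

0.47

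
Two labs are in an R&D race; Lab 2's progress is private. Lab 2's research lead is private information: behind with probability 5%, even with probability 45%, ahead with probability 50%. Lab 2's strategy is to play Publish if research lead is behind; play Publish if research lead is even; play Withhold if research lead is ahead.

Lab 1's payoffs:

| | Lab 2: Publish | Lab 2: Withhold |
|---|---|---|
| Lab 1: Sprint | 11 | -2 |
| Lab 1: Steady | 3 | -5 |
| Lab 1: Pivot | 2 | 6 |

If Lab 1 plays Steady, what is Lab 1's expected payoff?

Take the expectation over Lab 2's research lead, weighting each type's action by its prior probability.
E[Steady] = 0.05·3 + 0.45·3 + 0.5·(-5) = 0.15 + 1.35 + (-2.5) = -1

-1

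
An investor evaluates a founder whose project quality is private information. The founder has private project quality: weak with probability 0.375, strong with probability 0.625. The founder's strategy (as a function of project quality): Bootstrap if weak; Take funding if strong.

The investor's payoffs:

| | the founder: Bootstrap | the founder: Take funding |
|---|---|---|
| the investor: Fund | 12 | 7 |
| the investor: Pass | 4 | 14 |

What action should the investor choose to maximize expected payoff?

E[Fund] = 0.375·(12) + 0.625·(7) = 8.875
E[Pass] = 0.375·(4) + 0.625·(14) = 10.25
Best response: Pass (10.25 is the largest).

Pass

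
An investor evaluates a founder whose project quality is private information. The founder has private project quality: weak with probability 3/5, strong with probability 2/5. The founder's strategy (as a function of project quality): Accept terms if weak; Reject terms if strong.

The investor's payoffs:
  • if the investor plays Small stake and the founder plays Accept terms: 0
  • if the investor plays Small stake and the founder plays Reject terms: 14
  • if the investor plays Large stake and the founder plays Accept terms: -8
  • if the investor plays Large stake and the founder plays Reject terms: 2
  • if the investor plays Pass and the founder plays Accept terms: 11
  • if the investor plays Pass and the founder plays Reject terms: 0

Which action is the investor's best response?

Pass

E[Small stake] = 3/5·(0) + 2/5·(14) = 28/5
E[Large stake] = 3/5·(-8) + 2/5·(2) = -4
E[Pass] = 3/5·(11) + 2/5·(0) = 33/5
Best response: Pass (33/5 is the largest).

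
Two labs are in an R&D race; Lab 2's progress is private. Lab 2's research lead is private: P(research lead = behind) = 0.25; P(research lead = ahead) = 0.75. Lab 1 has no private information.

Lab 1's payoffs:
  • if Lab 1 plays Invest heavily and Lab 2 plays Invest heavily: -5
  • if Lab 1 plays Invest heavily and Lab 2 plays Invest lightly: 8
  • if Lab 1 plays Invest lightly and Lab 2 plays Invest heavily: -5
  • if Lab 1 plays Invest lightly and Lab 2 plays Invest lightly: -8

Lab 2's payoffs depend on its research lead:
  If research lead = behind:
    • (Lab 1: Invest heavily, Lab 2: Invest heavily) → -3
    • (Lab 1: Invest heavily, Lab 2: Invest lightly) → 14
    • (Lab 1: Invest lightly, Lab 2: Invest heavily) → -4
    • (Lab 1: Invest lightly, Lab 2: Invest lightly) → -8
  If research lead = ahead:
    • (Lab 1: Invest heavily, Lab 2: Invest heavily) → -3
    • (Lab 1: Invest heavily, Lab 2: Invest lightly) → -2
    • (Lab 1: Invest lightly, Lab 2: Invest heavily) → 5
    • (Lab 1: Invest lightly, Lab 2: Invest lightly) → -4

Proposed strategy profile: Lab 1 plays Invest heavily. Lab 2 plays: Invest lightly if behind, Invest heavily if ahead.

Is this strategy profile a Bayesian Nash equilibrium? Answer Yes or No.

Lab 1 plays Invest heavily: E[Invest heavily] = 0.25·(8) + 0.75·(-5) = -1.75; E[Invest lightly] = -5.75. Best-responding. ✓
Lab 2 (research lead behind), facing Invest heavily: Invest heavily gives -3, Invest lightly gives 14. Proposed Invest lightly is best. ✓
Lab 2 (research lead ahead), facing Invest heavily: Invest heavily gives -3, Invest lightly gives -2. Proposed Invest heavily is not best — profitable deviation exists. ✗

No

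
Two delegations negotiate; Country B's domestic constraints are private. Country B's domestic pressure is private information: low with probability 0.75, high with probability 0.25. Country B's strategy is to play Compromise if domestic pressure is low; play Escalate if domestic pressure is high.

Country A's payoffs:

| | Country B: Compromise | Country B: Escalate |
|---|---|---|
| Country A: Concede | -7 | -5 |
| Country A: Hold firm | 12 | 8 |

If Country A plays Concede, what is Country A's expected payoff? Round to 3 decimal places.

E[Concede] = 0.75·(-7) + 0.25·(-5) = (-5.25) + (-1.25) = -6.5

-6.500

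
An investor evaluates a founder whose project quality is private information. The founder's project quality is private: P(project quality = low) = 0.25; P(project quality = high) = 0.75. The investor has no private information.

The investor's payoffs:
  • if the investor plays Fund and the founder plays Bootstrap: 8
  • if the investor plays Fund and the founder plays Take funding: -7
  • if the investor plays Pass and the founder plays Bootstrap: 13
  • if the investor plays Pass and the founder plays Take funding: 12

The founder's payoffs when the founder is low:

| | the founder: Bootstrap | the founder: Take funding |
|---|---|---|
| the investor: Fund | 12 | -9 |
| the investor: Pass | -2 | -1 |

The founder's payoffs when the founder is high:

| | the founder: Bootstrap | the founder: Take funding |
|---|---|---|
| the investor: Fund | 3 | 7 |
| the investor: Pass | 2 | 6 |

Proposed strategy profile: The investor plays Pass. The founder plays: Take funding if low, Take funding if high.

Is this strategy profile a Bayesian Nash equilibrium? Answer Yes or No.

Yes

The investor plays Pass: E[Pass] = 0.25·(12) + 0.75·(12) = 12; E[Fund] = -7. Best-responding. ✓
The founder (project quality low), facing Pass: Bootstrap gives -2, Take funding gives -1. Proposed Take funding is best. ✓
The founder (project quality high), facing Pass: Bootstrap gives 2, Take funding gives 6. Proposed Take funding is best. ✓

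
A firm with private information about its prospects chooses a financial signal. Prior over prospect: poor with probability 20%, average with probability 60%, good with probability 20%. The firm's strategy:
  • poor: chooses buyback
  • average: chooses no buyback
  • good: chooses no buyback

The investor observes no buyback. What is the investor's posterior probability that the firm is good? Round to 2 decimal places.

0.25

P(no buyback) = 0.2·0 + 0.6·1 + 0.2·1 = 0.8
P(good | no buyback) = (0.2·1) / 0.8 = 0.2 / 0.8 = 0.25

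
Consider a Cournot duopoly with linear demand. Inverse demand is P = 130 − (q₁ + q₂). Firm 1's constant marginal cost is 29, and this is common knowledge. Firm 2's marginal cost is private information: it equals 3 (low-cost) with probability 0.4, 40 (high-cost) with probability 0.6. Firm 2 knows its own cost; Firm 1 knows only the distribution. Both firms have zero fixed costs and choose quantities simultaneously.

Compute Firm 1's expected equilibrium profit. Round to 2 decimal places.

Each type of Firm 2 best-responds to q₁; Firm 1 best-responds to the expected q₂ over Firm 2's types.
Firm 2 with cost c maximizes (130 − (q₁+q₂) − c)·q₂, giving q₂(c) = (130 − c − q₁)/2.
E[c₂] = 0.4·3 + 0.6·40 = 25.2
Firm 1's FOC against E[q₂] yields q₁ = (130 − 2·29 + E[c₂])/3 = (130 − 58 + 25.2)/3 = 32.4.
E[P] = 130 − (q₁ + E[q₂]) = 61.4; Firm 1's expected profit = (E[P] − 29)·q₁ = (61.4 − 29)·32.4 = 1049.76.

1049.76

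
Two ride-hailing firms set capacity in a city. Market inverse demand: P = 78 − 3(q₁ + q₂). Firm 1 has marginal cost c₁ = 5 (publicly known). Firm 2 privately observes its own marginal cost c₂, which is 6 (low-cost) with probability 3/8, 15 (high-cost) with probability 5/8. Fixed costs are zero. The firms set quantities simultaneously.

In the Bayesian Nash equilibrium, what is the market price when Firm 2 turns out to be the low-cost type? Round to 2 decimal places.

28.73

Firm 2 with cost c maximizes (78 − 3(q₁+q₂) − c)·q₂, giving q₂(c) = (78 − c − 3q₁)/6.
E[c₂] = 3/8·6 + 5/8·15 = 11.625
Firm 1's FOC against E[q₂] yields q₁ = (78 − 2·5 + E[c₂])/9 = (78 − 10 + 11.625)/9 = 8.84722.
q₂(low-cost) = 7.57639, so P = 78 − 3·(8.84722 + 7.57639) = 28.7292.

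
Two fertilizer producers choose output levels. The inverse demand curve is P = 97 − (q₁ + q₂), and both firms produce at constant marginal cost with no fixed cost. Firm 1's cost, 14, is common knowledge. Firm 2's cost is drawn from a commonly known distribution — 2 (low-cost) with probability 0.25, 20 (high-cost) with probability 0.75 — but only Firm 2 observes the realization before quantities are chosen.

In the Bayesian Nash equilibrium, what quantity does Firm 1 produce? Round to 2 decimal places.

Firm 2 with cost c maximizes (97 − (q₁+q₂) − c)·q₂, giving q₂(c) = (97 − c − q₁)/2.
E[c₂] = 0.25·2 + 0.75·20 = 15.5
Firm 1's FOC against E[q₂] yields q₁ = (97 − 2·14 + E[c₂])/3 = (97 − 28 + 15.5)/3 = 28.1667.

28.17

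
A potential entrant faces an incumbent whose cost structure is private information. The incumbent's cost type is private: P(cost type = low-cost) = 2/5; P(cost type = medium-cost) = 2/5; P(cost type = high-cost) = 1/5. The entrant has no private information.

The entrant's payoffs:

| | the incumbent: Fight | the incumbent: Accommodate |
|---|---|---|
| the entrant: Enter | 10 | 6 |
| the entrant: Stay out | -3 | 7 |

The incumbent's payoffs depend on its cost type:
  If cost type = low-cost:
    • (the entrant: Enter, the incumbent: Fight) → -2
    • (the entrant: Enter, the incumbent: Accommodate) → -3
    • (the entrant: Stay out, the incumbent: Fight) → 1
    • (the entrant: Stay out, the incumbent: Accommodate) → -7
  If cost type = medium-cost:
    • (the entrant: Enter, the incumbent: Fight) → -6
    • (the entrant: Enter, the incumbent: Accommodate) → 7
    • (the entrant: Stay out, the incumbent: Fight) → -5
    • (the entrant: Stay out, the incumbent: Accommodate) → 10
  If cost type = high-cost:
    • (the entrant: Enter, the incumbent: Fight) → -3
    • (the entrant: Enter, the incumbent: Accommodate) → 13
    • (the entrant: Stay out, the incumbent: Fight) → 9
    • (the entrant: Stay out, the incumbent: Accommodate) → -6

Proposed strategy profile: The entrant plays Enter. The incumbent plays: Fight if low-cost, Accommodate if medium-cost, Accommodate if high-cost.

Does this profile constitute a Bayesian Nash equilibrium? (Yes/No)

The entrant plays Enter: E[Enter] = 2/5·(10) + 2/5·(6) + 1/5·(6) = 38/5; E[Stay out] = 3. Best-responding. ✓
The incumbent (cost type low-cost), facing Enter: Fight gives -2, Accommodate gives -3. Proposed Fight is best. ✓
The incumbent (cost type medium-cost), facing Enter: Fight gives -6, Accommodate gives 7. Proposed Accommodate is best. ✓
The incumbent (cost type high-cost), facing Enter: Fight gives -3, Accommodate gives 13. Proposed Accommodate is best. ✓

Yes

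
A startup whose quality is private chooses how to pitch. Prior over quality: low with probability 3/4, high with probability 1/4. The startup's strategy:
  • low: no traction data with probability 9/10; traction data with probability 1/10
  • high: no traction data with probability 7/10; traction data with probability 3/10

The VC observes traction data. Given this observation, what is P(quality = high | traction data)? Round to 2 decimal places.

P(traction data) = (3/4)·(1/10) + (1/4)·(3/10) = 3/20
P(high | traction data) = ((1/4)·(3/10)) / (3/20) = (3/40) / (3/20) = 1/2

0.50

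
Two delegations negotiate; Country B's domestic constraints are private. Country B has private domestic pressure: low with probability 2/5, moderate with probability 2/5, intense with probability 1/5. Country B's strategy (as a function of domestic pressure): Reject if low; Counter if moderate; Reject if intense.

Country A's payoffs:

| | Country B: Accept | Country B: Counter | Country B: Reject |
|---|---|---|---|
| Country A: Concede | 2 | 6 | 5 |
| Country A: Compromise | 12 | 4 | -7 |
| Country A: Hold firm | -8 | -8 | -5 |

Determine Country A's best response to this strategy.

Concede

Compute Country A's expected payoff for each action, taking the expectation over Country B's type.
E[Concede] = 2/5·(5) + 2/5·(6) + 1/5·(5) = 27/5
E[Compromise] = 2/5·(-7) + 2/5·(4) + 1/5·(-7) = -13/5
E[Hold firm] = 2/5·(-5) + 2/5·(-8) + 1/5·(-5) = -31/5
Best response: Concede (27/5 is the largest).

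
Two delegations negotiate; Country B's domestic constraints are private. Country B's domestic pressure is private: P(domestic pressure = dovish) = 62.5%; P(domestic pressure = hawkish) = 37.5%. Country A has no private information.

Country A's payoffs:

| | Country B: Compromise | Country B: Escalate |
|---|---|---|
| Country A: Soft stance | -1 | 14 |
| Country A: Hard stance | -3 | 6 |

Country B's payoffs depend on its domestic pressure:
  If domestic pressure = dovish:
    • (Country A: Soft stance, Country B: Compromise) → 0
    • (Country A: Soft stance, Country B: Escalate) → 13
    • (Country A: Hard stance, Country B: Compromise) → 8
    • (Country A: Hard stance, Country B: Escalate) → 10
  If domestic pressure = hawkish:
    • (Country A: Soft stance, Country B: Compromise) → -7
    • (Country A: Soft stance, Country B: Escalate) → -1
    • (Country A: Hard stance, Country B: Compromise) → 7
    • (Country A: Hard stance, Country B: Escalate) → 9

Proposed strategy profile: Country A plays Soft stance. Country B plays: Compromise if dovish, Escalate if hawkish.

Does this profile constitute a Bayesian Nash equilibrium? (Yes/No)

No

A profile is a BNE iff every type of every player is best-responding given beliefs about the other side.
Country A plays Soft stance: E[Soft stance] = 0.625·(-1) + 0.375·(14) = 4.625; E[Hard stance] = 0.375. Best-responding. ✓
Country B (domestic pressure dovish), facing Soft stance: Compromise gives 0, Escalate gives 13. Proposed Compromise is not best — profitable deviation exists. ✗
Country B (domestic pressure hawkish), facing Soft stance: Compromise gives -7, Escalate gives -1. Proposed Escalate is best. ✓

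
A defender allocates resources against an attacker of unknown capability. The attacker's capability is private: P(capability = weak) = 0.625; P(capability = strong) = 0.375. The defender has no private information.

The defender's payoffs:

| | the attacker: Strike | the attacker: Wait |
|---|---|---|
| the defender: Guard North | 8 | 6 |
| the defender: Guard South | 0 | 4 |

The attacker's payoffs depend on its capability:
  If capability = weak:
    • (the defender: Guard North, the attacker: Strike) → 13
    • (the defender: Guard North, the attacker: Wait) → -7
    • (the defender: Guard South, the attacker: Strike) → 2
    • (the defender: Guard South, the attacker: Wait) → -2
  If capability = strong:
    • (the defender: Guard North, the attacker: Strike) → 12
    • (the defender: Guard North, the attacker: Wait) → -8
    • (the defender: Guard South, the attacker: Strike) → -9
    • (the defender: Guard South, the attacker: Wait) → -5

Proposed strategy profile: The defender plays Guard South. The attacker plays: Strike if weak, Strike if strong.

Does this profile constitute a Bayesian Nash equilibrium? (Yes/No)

No

A profile is a BNE iff every type of every player is best-responding given beliefs about the other side.
The defender plays Guard South: E[Guard South] = 0.625·(0) + 0.375·(0) = 0; E[Guard North] = 8. Not best-responding. ✗
The attacker (capability weak), facing Guard South: Strike gives 2, Wait gives -2. Proposed Strike is best. ✓
The attacker (capability strong), facing Guard South: Strike gives -9, Wait gives -5. Proposed Strike is not best — profitable deviation exists. ✗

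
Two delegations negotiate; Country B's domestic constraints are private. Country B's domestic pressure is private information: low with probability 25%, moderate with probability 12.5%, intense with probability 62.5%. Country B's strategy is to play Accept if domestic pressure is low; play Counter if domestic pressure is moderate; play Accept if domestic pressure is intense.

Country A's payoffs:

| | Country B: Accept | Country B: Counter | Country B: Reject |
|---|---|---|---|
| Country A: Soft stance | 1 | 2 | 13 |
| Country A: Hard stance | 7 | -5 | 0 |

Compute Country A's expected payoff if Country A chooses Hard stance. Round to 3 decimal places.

E[Hard stance] = 0.25·7 + 0.125·(-5) + 0.625·7 = 1.75 + (-0.625) + 4.375 = 5.5

5.500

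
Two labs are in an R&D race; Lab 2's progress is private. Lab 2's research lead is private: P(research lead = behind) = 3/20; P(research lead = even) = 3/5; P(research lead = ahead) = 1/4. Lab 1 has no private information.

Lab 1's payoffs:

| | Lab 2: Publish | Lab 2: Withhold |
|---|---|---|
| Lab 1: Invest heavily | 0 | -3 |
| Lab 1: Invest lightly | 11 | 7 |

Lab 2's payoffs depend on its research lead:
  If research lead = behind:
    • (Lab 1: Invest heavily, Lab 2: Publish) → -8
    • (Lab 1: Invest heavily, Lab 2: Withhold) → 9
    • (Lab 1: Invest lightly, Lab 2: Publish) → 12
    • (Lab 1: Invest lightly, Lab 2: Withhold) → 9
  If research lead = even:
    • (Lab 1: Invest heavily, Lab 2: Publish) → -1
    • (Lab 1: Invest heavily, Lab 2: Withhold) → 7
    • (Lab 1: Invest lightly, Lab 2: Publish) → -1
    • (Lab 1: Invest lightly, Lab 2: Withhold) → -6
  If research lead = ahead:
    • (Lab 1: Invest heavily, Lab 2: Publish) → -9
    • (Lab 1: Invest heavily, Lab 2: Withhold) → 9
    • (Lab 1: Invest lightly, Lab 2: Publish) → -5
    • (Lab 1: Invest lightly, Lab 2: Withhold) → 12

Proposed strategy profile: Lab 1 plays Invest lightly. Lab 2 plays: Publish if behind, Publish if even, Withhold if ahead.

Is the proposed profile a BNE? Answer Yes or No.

Lab 1 plays Invest lightly: E[Invest lightly] = 3/20·(11) + 3/5·(11) + 1/4·(7) = 10; E[Invest heavily] = -3/4. Best-responding. ✓
Lab 2 (research lead behind), facing Invest lightly: Publish gives 12, Withhold gives 9. Proposed Publish is best. ✓
Lab 2 (research lead even), facing Invest lightly: Publish gives -1, Withhold gives -6. Proposed Publish is best. ✓
Lab 2 (research lead ahead), facing Invest lightly: Publish gives -5, Withhold gives 12. Proposed Withhold is best. ✓

Yes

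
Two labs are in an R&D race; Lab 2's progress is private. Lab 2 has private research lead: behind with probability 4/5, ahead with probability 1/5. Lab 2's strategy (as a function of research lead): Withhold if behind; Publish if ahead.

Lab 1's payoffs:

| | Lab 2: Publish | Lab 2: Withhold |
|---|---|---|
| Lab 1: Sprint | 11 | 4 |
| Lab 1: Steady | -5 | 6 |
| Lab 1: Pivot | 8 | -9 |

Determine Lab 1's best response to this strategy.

Compute Lab 1's expected payoff for each action, taking the expectation over Lab 2's type.
E[Sprint] = 4/5·(4) + 1/5·(11) = 27/5
E[Steady] = 4/5·(6) + 1/5·(-5) = 19/5
E[Pivot] = 4/5·(-9) + 1/5·(8) = -28/5
Best response: Sprint (27/5 is the largest).

Sprint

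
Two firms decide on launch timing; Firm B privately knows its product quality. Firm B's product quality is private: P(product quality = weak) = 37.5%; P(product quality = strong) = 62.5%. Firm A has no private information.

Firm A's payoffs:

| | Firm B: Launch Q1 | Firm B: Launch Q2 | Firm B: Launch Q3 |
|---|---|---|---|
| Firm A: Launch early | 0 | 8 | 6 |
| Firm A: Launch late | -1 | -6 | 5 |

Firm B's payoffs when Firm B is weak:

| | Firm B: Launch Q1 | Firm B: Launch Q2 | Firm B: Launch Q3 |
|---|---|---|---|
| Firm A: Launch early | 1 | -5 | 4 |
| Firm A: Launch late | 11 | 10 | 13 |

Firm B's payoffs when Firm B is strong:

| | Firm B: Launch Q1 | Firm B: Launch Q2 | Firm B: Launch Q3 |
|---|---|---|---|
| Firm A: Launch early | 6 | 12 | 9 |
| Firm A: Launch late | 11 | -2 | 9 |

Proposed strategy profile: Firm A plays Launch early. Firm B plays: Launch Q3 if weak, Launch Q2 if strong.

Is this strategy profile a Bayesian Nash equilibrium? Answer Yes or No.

A profile is a BNE iff every type of every player is best-responding given beliefs about the other side.
Firm A plays Launch early: E[Launch early] = 0.375·(6) + 0.625·(8) = 7.25; E[Launch late] = -1.875. Best-responding. ✓
Firm B (product quality weak), facing Launch early: Launch Q1 gives 1, Launch Q2 gives -5, Launch Q3 gives 4. Proposed Launch Q3 is best. ✓
Firm B (product quality strong), facing Launch early: Launch Q1 gives 6, Launch Q2 gives 12, Launch Q3 gives 9. Proposed Launch Q2 is best. ✓

Yes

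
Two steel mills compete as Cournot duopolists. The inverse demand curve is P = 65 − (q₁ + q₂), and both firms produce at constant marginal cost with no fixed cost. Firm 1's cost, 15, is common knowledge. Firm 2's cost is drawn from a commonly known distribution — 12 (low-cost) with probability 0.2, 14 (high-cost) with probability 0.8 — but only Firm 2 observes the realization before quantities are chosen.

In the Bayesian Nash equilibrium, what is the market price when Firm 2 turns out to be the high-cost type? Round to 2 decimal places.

31.40

Type-c best response for Firm 2: q₂(c) = (65 − c)/2 − q₁/2.
Firm 1 maximizes expected profit; its first-order condition is 65 − 2q₁ − E[q₂] − 15 = 0.
Substituting E[q₂] and solving: E[c₂] = 13.6, so q₁ = (65 − 2·15 + 13.6)/3 = 16.2.
q₂(high-cost) = 17.4, so P = 65 − (16.2 + 17.4) = 31.4.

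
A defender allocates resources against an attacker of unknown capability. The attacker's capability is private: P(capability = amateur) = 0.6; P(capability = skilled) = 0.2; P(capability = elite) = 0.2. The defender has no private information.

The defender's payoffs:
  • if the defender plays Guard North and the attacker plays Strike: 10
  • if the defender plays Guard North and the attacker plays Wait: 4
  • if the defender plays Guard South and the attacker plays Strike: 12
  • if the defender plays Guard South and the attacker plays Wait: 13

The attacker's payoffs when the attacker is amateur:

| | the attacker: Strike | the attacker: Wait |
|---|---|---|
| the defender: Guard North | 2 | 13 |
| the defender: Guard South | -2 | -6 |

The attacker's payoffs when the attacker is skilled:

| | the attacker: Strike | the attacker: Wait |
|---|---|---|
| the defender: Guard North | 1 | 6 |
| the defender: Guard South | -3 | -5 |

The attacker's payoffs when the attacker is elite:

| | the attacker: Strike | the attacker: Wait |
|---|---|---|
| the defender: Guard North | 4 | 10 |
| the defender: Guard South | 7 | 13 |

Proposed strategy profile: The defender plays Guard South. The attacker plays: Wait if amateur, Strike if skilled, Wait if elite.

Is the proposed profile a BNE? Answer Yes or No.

The defender plays Guard South: E[Guard South] = 0.6·(13) + 0.2·(12) + 0.2·(13) = 12.8; E[Guard North] = 5.2. Best-responding. ✓
The attacker (capability amateur), facing Guard South: Strike gives -2, Wait gives -6. Proposed Wait is not best — profitable deviation exists. ✗
The attacker (capability skilled), facing Guard South: Strike gives -3, Wait gives -5. Proposed Strike is best. ✓
The attacker (capability elite), facing Guard South: Strike gives 7, Wait gives 13. Proposed Wait is best. ✓

No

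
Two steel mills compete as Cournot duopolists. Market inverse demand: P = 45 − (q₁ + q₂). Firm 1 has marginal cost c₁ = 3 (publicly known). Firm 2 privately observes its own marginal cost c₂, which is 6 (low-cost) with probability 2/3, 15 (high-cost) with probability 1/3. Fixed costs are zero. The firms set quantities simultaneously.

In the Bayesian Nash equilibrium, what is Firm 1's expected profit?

256

Type-c best response for Firm 2: q₂(c) = (45 − c)/2 − q₁/2.
Firm 1 maximizes expected profit; its first-order condition is 45 − 2q₁ − E[q₂] − 3 = 0.
Substituting E[q₂] and solving: E[c₂] = 9, so q₁ = (45 − 2·3 + 9)/3 = 16.
E[P] = 45 − (q₁ + E[q₂]) = 19; Firm 1's expected profit = (E[P] − 3)·q₁ = (19 − 3)·16 = 256.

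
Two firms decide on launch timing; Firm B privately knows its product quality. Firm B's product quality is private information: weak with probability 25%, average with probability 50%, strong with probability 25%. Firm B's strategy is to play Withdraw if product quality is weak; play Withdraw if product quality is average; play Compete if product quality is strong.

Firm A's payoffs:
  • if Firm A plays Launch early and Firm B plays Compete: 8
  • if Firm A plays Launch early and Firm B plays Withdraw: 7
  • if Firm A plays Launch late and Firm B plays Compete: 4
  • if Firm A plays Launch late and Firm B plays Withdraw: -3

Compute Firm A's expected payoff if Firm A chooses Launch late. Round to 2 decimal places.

-1.25

E[Launch late] = 0.25·(-3) + 0.5·(-3) + 0.25·4 = (-0.75) + (-1.5) + 1 = -1.25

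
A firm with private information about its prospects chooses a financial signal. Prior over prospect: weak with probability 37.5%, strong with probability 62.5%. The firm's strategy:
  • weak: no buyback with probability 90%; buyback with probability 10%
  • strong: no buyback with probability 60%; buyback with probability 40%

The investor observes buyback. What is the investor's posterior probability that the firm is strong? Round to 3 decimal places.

0.870

Apply Bayes' rule using the sender's strategy as the likelihood.
P(buyback) = 0.375·0.1 + 0.625·0.4 = 0.2875
P(strong | buyback) = (0.625·0.4) / 0.2875 = 0.25 / 0.2875 = 0.869565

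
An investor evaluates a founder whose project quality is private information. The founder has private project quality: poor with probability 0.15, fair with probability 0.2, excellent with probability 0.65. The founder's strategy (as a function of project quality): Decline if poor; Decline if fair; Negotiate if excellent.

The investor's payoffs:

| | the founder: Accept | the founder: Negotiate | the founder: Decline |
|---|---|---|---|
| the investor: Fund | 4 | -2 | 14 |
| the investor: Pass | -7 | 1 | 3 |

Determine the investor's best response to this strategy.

Fund

Compute the investor's expected payoff for each action, taking the expectation over the founder's type.
E[Fund] = 0.15·(14) + 0.2·(14) + 0.65·(-2) = 3.6
E[Pass] = 0.15·(3) + 0.2·(3) + 0.65·(1) = 1.7
Best response: Fund (3.6 is the largest).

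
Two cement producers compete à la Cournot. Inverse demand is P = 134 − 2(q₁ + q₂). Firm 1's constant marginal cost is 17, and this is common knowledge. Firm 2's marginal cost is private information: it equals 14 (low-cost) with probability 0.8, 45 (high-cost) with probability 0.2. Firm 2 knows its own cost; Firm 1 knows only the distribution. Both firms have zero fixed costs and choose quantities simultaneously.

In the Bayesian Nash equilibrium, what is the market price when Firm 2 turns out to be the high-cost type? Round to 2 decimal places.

Type-c best response for Firm 2: q₂(c) = (134 − c)/4 − q₁/2.
Firm 1 maximizes expected profit; its first-order condition is 134 − 4q₁ − 2E[q₂] − 17 = 0.
Substituting E[q₂] and solving: E[c₂] = 20.2, so q₁ = (134 − 2·17 + 20.2)/6 = 20.0333.
q₂(high-cost) = 12.2333, so P = 134 − 2·(20.0333 + 12.2333) = 69.4667.

69.47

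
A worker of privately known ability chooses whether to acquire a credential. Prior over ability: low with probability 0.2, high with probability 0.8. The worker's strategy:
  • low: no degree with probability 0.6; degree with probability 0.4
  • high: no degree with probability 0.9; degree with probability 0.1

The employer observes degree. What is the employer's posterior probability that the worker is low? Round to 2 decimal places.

0.50

P(degree) = 0.2·0.4 + 0.8·0.1 = 0.16
P(low | degree) = (0.2·0.4) / 0.16 = 0.08 / 0.16 = 0.5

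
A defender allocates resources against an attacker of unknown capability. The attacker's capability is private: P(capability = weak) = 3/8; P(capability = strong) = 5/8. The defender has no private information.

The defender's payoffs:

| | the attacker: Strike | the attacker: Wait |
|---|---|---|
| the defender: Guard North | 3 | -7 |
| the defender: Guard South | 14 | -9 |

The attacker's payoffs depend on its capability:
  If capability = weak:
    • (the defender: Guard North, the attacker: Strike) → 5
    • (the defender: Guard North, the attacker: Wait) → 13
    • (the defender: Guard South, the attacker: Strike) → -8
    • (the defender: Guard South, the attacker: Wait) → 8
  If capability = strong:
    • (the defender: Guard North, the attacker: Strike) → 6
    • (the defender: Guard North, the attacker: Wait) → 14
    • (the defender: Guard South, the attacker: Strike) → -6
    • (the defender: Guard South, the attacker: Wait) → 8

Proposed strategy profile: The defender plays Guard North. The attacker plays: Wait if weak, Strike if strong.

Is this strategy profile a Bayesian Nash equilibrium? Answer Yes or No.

The defender plays Guard North: E[Guard North] = 3/8·(-7) + 5/8·(3) = -3/4; E[Guard South] = 43/8. Not best-responding. ✗
The attacker (capability weak), facing Guard North: Strike gives 5, Wait gives 13. Proposed Wait is best. ✓
The attacker (capability strong), facing Guard North: Strike gives 6, Wait gives 14. Proposed Strike is not best — profitable deviation exists. ✗

No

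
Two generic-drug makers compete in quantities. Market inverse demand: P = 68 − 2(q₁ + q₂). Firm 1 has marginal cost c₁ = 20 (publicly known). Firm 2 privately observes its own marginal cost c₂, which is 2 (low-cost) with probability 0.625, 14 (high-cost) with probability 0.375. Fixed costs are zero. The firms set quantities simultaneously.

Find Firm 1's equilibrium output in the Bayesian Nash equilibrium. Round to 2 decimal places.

Firm 2 with cost c maximizes (68 − 2(q₁+q₂) − c)·q₂, giving q₂(c) = (68 − c − 2q₁)/4.
E[c₂] = 0.625·2 + 0.375·14 = 6.5
Firm 1's FOC against E[q₂] yields q₁ = (68 − 2·20 + E[c₂])/6 = (68 − 40 + 6.5)/6 = 5.75.

5.75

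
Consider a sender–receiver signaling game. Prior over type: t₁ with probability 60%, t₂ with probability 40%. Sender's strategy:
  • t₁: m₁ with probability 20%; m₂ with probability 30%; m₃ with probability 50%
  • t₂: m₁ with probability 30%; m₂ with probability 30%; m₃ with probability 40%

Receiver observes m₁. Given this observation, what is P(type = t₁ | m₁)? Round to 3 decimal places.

Apply Bayes' rule using the sender's strategy as the likelihood.
P(m₁) = 0.6·0.2 + 0.4·0.3 = 0.24
P(t₁ | m₁) = (0.6·0.2) / 0.24 = 0.12 / 0.24 = 0.5

0.500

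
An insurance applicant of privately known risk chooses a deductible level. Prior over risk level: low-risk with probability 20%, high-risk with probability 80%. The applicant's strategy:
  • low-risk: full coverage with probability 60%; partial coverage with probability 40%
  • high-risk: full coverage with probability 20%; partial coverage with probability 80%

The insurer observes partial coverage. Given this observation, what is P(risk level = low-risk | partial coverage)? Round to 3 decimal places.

0.111

Apply Bayes' rule using the sender's strategy as the likelihood.
P(partial coverage) = 0.2·0.4 + 0.8·0.8 = 0.72
P(low-risk | partial coverage) = (0.2·0.4) / 0.72 = 0.08 / 0.72 = 0.111111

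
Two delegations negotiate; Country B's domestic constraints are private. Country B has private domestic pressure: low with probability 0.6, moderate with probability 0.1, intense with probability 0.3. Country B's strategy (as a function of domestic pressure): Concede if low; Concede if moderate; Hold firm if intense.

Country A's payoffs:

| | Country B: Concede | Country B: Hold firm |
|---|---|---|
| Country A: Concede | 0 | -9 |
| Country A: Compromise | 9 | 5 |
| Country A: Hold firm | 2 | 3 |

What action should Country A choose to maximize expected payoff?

E[Concede] = 0.6·(0) + 0.1·(0) + 0.3·(-9) = -2.7
E[Compromise] = 0.6·(9) + 0.1·(9) + 0.3·(5) = 7.8
E[Hold firm] = 0.6·(2) + 0.1·(2) + 0.3·(3) = 2.3
Best response: Compromise (7.8 is the largest).

Compromise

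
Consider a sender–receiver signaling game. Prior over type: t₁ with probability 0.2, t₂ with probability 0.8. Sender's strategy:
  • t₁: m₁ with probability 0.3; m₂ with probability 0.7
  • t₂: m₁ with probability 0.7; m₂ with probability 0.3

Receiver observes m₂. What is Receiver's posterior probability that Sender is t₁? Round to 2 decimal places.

0.37

P(m₂) = 0.2·0.7 + 0.8·0.3 = 0.38
P(t₁ | m₂) = (0.2·0.7) / 0.38 = 0.14 / 0.38 = 0.368421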